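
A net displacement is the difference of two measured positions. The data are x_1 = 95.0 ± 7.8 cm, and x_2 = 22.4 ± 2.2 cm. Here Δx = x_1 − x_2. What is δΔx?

Absolute uncertainties add in quadrature for a linear combination:
  (δx_1)² = 60.8;  (δx_2)² = 4.84
δΔx = √(65.7) = 8.10 cm

8.10 cm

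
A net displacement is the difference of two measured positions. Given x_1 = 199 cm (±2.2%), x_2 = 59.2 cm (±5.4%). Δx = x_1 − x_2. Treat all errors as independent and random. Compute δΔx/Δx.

0.0388

Δx is a linear combination, so absolute uncertainties add in quadrature:
  (δx_1)² = 19.2;  (δx_2)² = 10.2
δΔx = √(29.4) = 5.42 cm
Δx = 140 cm, so δΔx/Δx = 5.42/140 = 0.0388.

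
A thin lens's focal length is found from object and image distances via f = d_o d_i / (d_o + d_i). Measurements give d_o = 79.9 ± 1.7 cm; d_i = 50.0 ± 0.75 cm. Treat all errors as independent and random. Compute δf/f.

∂f/∂d_o = (d_i/(d_o+d_i))² = 0.148;  ∂f/∂d_i = (d_o/(d_o+d_i))² = 0.378
δf = √((∂f/∂d_o · δd_o)² + (∂f/∂d_i · δd_i)²) = √(0.0634 + 0.0805) = 0.379 cm
f = 30.8 cm, so δf/f = 0.379/30.8 = 0.0123.

0.0123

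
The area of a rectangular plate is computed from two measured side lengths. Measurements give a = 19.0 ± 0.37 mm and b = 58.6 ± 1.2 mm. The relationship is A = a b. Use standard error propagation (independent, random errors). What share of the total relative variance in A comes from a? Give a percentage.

47.5%

(δA/A)² = (1·δa/a)² + (1·δb/b)²
  a term: (1×0.0195)² = 0.000379
  b term: (1×0.0205)² = 0.000419
Total = 0.000799. Share from a = 0.000379/0.000799 = 0.475.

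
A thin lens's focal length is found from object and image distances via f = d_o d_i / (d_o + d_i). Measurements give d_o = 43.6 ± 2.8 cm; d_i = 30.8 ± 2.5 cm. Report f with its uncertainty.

∂f/∂d_o = (d_i/(d_o+d_i))² = 0.171;  ∂f/∂d_i = (d_o/(d_o+d_i))² = 0.343
δf = √((∂f/∂d_o · δd_o)² + (∂f/∂d_i · δd_i)²) = √(0.230 + 0.737) = 0.984 cm
f = 18.0 cm.

18.0 ± 0.984 cm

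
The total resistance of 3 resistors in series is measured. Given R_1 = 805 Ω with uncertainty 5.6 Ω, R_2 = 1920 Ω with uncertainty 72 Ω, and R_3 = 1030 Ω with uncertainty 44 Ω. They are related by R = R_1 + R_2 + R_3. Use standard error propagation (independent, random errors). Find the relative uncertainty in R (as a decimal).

0.0225

Each term contributes (cᵢ δxᵢ)² to (δR)²:
  (δR_1)² = 31.4;  (δR_2)² = 5180;  (δR_3)² = 1940
δR = √(7150) = 84.6 Ω
R = 3760 Ω, so δR/R = 84.6/3760 = 0.0225.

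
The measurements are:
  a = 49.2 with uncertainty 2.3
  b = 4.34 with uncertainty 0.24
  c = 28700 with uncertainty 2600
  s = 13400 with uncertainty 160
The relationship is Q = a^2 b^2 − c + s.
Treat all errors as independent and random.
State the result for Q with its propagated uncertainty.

30300 ± 7100

Let p = a^2·b^2 = 45600. δp/p = √((2·δa/a)² + (2·δb/b)²) = √(0.00874 + 0.0122) = 0.145, so δp = 6600.
Q = p − c + s: δQ = √(δp² + δc² + δs²) = √(4.36e+07 + 6.76e+06 + 25600) = 7100
Q = 30300.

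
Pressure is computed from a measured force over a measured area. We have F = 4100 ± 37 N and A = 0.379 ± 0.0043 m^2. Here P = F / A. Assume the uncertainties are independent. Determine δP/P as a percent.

1.45%

For a monomial P ∝ F, A^-1, fractional errors add in quadrature:
  (1·δF/F)² = (1×0.00902)² = 8.14e-05;  (-1·δA/A)² = (-1×0.0113)² = 0.000129
δP/P = √(0.000210) = 0.0145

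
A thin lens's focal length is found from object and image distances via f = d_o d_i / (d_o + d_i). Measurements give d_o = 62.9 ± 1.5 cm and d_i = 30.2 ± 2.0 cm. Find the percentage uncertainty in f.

4.54%

∂f/∂d_o = (d_i/(d_o+d_i))² = 0.105;  ∂f/∂d_i = (d_o/(d_o+d_i))² = 0.456
δf = √((∂f/∂d_o · δd_o)² + (∂f/∂d_i · δd_i)²) = √(0.0249 + 0.833) = 0.926 cm
f = 20.4 cm, so δf/f = 0.926/20.4 = 0.0454.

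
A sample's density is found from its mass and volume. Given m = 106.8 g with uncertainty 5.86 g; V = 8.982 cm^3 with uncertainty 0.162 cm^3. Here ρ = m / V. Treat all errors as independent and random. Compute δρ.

Products/powers → add relative errors in quadrature, weighted by exponent:
  (1·δm/m)² = (1×0.0549)² = 0.00301;  (-1·δV/V)² = (-1×0.0180)² = 0.000325
δρ/ρ = √(0.00334) = 0.0578
ρ = 11.89 g/cm^3, so δρ = 0.0578 × 11.89 = 0.687 g/cm^3.

0.687 g/cm^3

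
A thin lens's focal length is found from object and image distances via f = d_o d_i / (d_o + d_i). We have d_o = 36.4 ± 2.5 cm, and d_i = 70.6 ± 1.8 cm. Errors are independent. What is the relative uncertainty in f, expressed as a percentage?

∂f/∂d_o = (d_i/(d_o+d_i))² = 0.435;  ∂f/∂d_i = (d_o/(d_o+d_i))² = 0.116
δf = √((∂f/∂d_o · δd_o)² + (∂f/∂d_i · δd_i)²) = √(1.18 + 0.0434) = 1.11 cm
f = 24.0 cm, so δf/f = 1.11/24.0 = 0.0461.

4.61%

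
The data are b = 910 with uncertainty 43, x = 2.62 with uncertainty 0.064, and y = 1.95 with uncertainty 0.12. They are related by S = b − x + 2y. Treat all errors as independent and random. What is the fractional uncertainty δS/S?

0.0472

Sums and differences: (δS)² = Σ (cᵢ δxᵢ)².
  (δb)² = 1850;  (δx)² = 0.00410;  (2·δy)² = 0.0576
δS = √(1850) = 43.0
S = 911, so δS/S = 43.0/911 = 0.0472.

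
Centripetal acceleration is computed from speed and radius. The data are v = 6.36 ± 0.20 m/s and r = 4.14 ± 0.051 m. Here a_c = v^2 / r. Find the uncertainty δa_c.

Since a_c is a product/quotient, work with relative uncertainties:
  (2·δv/v)² = (2×0.0314)² = 0.00396;  (-1·δr/r)² = (-1×0.0123)² = 0.000152
δa_c/a_c = √(0.00411) = 0.0641
a_c = 9.77 m/s^2, so δa_c = 0.0641 × 9.77 = 0.626 m/s^2.

0.626 m/s^2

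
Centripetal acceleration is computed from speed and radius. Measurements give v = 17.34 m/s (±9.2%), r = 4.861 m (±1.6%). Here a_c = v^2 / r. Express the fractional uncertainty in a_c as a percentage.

18.5%

Products/powers → add relative errors in quadrature, weighted by exponent:
  (2·δv/v)² = (2×0.0920)² = 0.0339;  (-1·δr/r)² = (-1×0.0160)² = 0.000256
δa_c/a_c = √(0.0341) = 0.185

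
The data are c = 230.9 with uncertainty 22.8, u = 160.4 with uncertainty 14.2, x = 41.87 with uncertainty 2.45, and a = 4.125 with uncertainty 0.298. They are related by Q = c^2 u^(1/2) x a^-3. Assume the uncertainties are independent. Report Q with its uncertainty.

For a monomial Q ∝ c^2, u^(1/2), x, a^-3, fractional errors add in quadrature:
  (2·δc/c)² = (2×0.0987)² = 0.0390;  (½·δu/u)² = (0.5×0.0885)² = 0.00196;  (1·δx/x)² = (1×0.0585)² = 0.00342;  (-3·δa/a)² = (-3×0.0722)² = 0.0470
δQ/Q = √(0.0914) = 0.302
Q = 402800, so δQ = 0.302 × 402800 = 1.22e+05.

(4.028 ± 1.22) × 10^5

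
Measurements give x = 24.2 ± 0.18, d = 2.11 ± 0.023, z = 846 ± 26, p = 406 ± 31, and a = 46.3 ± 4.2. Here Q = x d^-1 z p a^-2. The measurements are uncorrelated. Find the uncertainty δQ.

367

Relative error in a monomial: (δQ/Q)² = Σ (nᵢ · δxᵢ/xᵢ)².
  (1·δx/x)² = (1×0.00744)² = 5.53e-05;  (-1·δd/d)² = (-1×0.0109)² = 0.000119;  (1·δz/z)² = (1×0.0307)² = 0.000945;  (1·δp/p)² = (1×0.0764)² = 0.00583;  (-2·δa/a)² = (-2×0.0907)² = 0.0329
δQ/Q = √(0.0399) = 0.200
Q = 1840, so δQ = 0.200 × 1840 = 367.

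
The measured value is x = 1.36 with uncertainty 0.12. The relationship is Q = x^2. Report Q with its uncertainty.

Q ∝ x^2, so δQ/Q = |2| · δx/x = 2 × 0.0882 = 0.176.
Q = 1.85, so δQ = 0.176 × 1.85 = 0.326.

1.85 ± 0.326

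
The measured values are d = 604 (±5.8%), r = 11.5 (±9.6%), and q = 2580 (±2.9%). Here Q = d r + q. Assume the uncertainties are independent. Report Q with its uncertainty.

Let p = d·r = 6950. δp/p = √((1·δd/d)² + (1·δr/r)²) = √(0.00336 + 0.00922) = 0.112, so δp = 779.
Q = p + q: δQ = √(δp² + δq²) = √(6.07e+05 + 5600) = 783
Q = 9530.

9530 ± 783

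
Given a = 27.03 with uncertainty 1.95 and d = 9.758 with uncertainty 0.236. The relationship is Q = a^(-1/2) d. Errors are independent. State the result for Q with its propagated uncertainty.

1.877 ± 0.0815

Products/powers → add relative errors in quadrature, weighted by exponent:
  (−½·δa/a)² = (-0.5×0.0721)² = 0.00130;  (1·δd/d)² = (1×0.0242)² = 0.000585
δQ/Q = √(0.00189) = 0.0434
Q = 1.877, so δQ = 0.0434 × 1.877 = 0.0815.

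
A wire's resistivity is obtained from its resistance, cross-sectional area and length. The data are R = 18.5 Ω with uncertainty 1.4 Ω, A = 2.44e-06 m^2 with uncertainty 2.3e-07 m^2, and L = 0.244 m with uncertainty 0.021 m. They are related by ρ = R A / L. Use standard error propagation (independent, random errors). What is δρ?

2.75e-05 Ω·m

Since ρ is a product/quotient, work with relative uncertainties:
  (1·δR/R)² = (1×0.0757)² = 0.00573;  (1·δA/A)² = (1×0.0943)² = 0.00889;  (-1·δL/L)² = (-1×0.0861)² = 0.00741
δρ/ρ = √(0.0220) = 0.148
ρ = 0.000185 Ω·m, so δρ = 0.148 × 0.000185 = 2.75e-05 Ω·m.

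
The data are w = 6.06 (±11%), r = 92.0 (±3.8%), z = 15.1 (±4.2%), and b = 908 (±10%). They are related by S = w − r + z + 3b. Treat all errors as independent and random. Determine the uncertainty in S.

272

For a sum/difference, combine absolute errors in quadrature:
  (δw)² = 0.444;  (δr)² = 12.2;  (δz)² = 0.402;  (3·δb)² = 74200
δS = √(74200) = 272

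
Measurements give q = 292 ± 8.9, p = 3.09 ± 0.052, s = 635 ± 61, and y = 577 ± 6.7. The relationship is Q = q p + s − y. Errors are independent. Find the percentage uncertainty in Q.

7.18%

Let w = q·p = 902. δw/w = √((1·δq/q)² + (1·δp/p)²) = √(0.000929 + 0.000283) = 0.0348, so δw = 31.4.
Q = w + s − y: δQ = √(δw² + δs² + δy²) = √(987 + 3720 + 44.9) = 68.9
Q = 960, so δQ/Q = 68.9/960 = 0.0718.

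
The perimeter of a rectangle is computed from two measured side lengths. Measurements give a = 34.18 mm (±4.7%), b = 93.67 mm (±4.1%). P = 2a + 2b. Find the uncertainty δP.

Each term contributes (cᵢ δxᵢ)² to (δP)²:
  (2·δa)² = 10.3;  (2·δb)² = 59.0
δP = √(69.3) = 8.33 mm

8.33 mm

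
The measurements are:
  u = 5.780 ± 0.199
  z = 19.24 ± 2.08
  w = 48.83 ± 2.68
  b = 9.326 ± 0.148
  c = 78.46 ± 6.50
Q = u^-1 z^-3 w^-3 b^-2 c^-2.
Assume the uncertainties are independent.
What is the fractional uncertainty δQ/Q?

0.402

For a monomial Q ∝ u^-1, z^-3, w^-3, b^-2, c^-2, fractional errors add in quadrature:
  (-1·δu/u)² = (-1×0.0344)² = 0.00119;  (-3·δz/z)² = (-3×0.108)² = 0.105;  (-3·δw/w)² = (-3×0.0549)² = 0.0271;  (-2·δb/b)² = (-2×0.0159)² = 0.00101;  (-2·δc/c)² = (-2×0.0828)² = 0.0275
δQ/Q = √(0.162) = 0.402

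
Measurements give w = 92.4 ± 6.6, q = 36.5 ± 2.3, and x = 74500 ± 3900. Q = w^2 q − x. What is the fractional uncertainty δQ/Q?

Let p = w^2·q = 3.12e+05. δp/p = √((2·δw/w)² + (1·δq/q)²) = √(0.0204 + 0.00397) = 0.156, so δp = 48700.
Q = p − x: δQ = √(δp² + δx²) = √(2.37e+09 + 1.52e+07) = 48800
Q = 2.37e+05, so δQ/Q = 48800/2.37e+05 = 0.206.

0.206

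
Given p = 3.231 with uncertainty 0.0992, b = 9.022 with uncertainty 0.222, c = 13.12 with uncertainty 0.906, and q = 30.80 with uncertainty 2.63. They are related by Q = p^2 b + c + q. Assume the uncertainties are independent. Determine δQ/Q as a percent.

Let w = p^2·b = 94.18. δw/w = √((2·δp/p)² + (1·δb/b)²) = √(0.00377 + 0.000605) = 0.0662, so δw = 6.23.
Q = w + c + q: δQ = √(δw² + δc² + δq²) = √(38.8 + 0.821 + 6.92) = 6.82
Q = 138.1, so δQ/Q = 6.82/138.1 = 0.0494.

4.94%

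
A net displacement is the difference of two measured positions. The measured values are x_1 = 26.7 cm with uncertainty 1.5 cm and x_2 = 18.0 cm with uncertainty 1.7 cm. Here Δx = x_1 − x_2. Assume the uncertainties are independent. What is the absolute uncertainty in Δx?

2.27 cm

Δx is a linear combination, so absolute uncertainties add in quadrature:
  (δx_1)² = 2.25;  (δx_2)² = 2.89
δΔx = √(5.14) = 2.27 cm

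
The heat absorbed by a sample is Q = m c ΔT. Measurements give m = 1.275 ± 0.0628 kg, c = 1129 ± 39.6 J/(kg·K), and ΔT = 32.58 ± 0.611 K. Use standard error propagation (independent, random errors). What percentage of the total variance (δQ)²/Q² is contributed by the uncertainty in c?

30.7%

(δQ/Q)² = (1·δm/m)² + (1·δc/c)² + (1·δΔT/ΔT)²
  m term: (1×0.0493)² = 0.00243
  c term: (1×0.0351)² = 0.00123
  ΔT term: (1×0.0188)² = 0.000352
Total = 0.00401. Share from c = 0.00123/0.00401 = 0.307.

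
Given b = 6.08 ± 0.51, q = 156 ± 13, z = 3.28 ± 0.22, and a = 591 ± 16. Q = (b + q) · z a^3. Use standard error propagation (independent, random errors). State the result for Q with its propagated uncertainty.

Let u = b + q = 162. δu = √(δb² + δq²) = √(0.260 + 169) = 13.0, so δu/u = 0.0803.
Q is then a monomial in u, z, a:
δQ/Q = √((δu/u)² + (1·δz/z)² + (3·δa/a)²) = √(0.00644 + 0.00450 + 0.00660) = 0.132
Q = 1.1e+11, so δQ = 0.132 × 1.1e+11 = 1.45e+10.

(1.10 ± 0.145) × 10^11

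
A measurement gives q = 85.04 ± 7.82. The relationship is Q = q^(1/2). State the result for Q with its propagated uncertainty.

9.222 ± 0.424

Q ∝ q^(1/2), so δQ/Q = |½| · δq/q = 0.5 × 0.0920 = 0.0460.
Q = 9.222, so δQ = 0.0460 × 9.222 = 0.424.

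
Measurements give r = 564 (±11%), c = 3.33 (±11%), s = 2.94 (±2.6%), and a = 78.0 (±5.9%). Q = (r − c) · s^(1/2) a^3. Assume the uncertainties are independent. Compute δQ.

9.54e+07

Let u = r − c = 561. δu = √(δr² + δc²) = √(3850 + 0.134) = 62.0, so δu/u = 0.111.
Q is then a monomial in u, s, a:
δQ/Q = √((δu/u)² + (½·δs/s)² + (3·δa/a)²) = √(0.0122 + 0.000169 + 0.0313) = 0.209
Q = 4.56e+08, so δQ = 0.209 × 4.56e+08 = 9.54e+07.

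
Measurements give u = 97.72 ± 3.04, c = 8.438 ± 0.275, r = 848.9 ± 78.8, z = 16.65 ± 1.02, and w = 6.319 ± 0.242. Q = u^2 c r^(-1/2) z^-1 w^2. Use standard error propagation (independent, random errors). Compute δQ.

857

Relative error in a monomial: (δQ/Q)² = Σ (nᵢ · δxᵢ/xᵢ)².
  (2·δu/u)² = (2×0.0311)² = 0.00387;  (1·δc/c)² = (1×0.0326)² = 0.00106;  (−½·δr/r)² = (-0.5×0.0928)² = 0.00215;  (-1·δz/z)² = (-1×0.0613)² = 0.00375;  (2·δw/w)² = (2×0.0383)² = 0.00587
δQ/Q = √(0.0167) = 0.129
Q = 6632, so δQ = 0.129 × 6632 = 857.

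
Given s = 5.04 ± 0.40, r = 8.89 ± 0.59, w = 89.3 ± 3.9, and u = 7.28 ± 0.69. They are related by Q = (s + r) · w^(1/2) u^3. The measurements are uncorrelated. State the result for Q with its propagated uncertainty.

50800 ± 14700

Let h = s + r = 13.9. δh = √(δs² + δr²) = √(0.160 + 0.348) = 0.713, so δh/h = 0.0512.
Q is then a monomial in h, w, u:
δQ/Q = √((δh/h)² + (½·δw/w)² + (3·δu/u)²) = √(0.00262 + 0.000477 + 0.0808) = 0.290
Q = 50800, so δQ = 0.290 × 50800 = 14700.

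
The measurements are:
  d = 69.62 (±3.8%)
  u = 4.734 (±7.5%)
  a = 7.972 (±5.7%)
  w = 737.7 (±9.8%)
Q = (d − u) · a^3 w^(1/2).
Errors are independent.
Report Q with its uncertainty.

(8.929 ± 1.63) × 10^5

Let h = d − u = 64.89. δh = √(δd² + δu²) = √(7.00 + 0.126) = 2.67, so δh/h = 0.0411.
Q is then a monomial in h, a, w:
δQ/Q = √((δh/h)² + (3·δa/a)² + (½·δw/w)²) = √(0.00169 + 0.0292 + 0.00240) = 0.183
Q = 892900, so δQ = 0.183 × 892900 = 1.63e+05.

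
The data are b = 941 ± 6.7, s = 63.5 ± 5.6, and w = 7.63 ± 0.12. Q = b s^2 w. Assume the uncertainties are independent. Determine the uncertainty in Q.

5.13e+06

Relative error in a monomial: (δQ/Q)² = Σ (nᵢ · δxᵢ/xᵢ)².
  (1·δb/b)² = (1×0.00712)² = 5.07e-05;  (2·δs/s)² = (2×0.0882)² = 0.0311;  (1·δw/w)² = (1×0.0157)² = 0.000247
δQ/Q = √(0.0314) = 0.177
Q = 2.9e+07, so δQ = 0.177 × 2.9e+07 = 5.13e+06.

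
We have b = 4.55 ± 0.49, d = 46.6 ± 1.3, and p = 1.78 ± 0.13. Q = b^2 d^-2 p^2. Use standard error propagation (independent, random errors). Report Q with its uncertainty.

0.0302 ± 0.00804

Products/powers → add relative errors in quadrature, weighted by exponent:
  (2·δb/b)² = (2×0.108)² = 0.0464;  (-2·δd/d)² = (-2×0.0279)² = 0.00311;  (2·δp/p)² = (2×0.0730)² = 0.0213
δQ/Q = √(0.0708) = 0.266
Q = 0.0302, so δQ = 0.266 × 0.0302 = 0.00804.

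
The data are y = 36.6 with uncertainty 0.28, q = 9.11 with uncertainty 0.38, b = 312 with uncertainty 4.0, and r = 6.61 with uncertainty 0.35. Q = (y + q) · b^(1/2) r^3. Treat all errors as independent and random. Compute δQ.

Let u = y + q = 45.7. δu = √(δy² + δq²) = √(0.0784 + 0.144) = 0.472, so δu/u = 0.0103.
Q is then a monomial in u, b, r:
δQ/Q = √((δu/u)² + (½·δb/b)² + (3·δr/r)²) = √(0.000107 + 4.11e-05 + 0.0252) = 0.159
Q = 2.33e+05, so δQ = 0.159 × 2.33e+05 = 37100.

37100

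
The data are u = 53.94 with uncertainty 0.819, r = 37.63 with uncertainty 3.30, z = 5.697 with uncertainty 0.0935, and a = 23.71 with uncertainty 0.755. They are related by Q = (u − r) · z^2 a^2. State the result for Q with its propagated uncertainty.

297600 ± 65600

Let w = u − r = 16.31. δw = √(δu² + δr²) = √(0.671 + 10.9) = 3.40, so δw/w = 0.208.
Q is then a monomial in w, z, a:
δQ/Q = √((δw/w)² + (2·δz/z)² + (2·δa/a)²) = √(0.0435 + 0.00108 + 0.00406) = 0.220
Q = 297600, so δQ = 0.220 × 297600 = 65600.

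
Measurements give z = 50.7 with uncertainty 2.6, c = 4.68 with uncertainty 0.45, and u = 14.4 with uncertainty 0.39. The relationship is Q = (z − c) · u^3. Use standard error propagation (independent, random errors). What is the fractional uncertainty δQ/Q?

0.0994

Let w = z − c = 46.0. δw = √(δz² + δc²) = √(6.76 + 0.203) = 2.64, so δw/w = 0.0573.
Q is then a monomial in w, u:
δQ/Q = √((δw/w)² + (3·δu/u)²) = √(0.00329 + 0.00660) = 0.0994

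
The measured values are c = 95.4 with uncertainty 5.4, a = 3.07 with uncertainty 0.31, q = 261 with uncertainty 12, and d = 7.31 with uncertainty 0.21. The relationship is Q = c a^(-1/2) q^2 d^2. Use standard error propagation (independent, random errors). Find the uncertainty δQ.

2.62e+07

Q is a product of powers, so relative uncertainties combine in quadrature:
  (1·δc/c)² = (1×0.0566)² = 0.00320;  (−½·δa/a)² = (-0.5×0.101)² = 0.00255;  (2·δq/q)² = (2×0.0460)² = 0.00846;  (2·δd/d)² = (2×0.0287)² = 0.00330
δQ/Q = √(0.0175) = 0.132
Q = 1.98e+08, so δQ = 0.132 × 1.98e+08 = 2.62e+07.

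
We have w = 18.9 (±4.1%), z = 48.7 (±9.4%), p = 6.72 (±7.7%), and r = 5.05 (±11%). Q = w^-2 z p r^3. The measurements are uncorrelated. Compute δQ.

42.6

Products/powers → add relative errors in quadrature, weighted by exponent:
  (-2·δw/w)² = (-2×0.0410)² = 0.00672;  (1·δz/z)² = (1×0.0940)² = 0.00884;  (1·δp/p)² = (1×0.0770)² = 0.00593;  (3·δr/r)² = (3×0.110)² = 0.109
δQ/Q = √(0.130) = 0.361
Q = 118, so δQ = 0.361 × 118 = 42.6.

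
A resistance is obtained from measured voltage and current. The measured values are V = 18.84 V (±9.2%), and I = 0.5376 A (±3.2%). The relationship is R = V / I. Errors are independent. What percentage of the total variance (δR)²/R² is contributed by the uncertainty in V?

89.2%

(δR/R)² = (1·δV/V)² + (-1·δI/I)²
  V term: (1×0.0920)² = 0.00846
  I term: (-1×0.0320)² = 0.00102
Total = 0.00949. Share from V = 0.00846/0.00949 = 0.892.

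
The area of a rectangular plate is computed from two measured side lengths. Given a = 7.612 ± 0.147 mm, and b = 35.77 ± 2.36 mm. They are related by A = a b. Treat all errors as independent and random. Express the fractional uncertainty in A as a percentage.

6.87%

For a monomial A ∝ a, b, fractional errors add in quadrature:
  (1·δa/a)² = (1×0.0193)² = 0.000373;  (1·δb/b)² = (1×0.0660)² = 0.00435
δA/A = √(0.00473) = 0.0687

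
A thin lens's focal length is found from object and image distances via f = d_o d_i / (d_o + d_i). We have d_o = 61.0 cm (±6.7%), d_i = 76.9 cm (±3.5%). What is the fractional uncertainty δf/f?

∂f/∂d_o = (d_i/(d_o+d_i))² = 0.311;  ∂f/∂d_i = (d_o/(d_o+d_i))² = 0.196
δf = √((∂f/∂d_o · δd_o)² + (∂f/∂d_i · δd_i)²) = √(1.62 + 0.277) = 1.38 cm
f = 34.0 cm, so δf/f = 1.38/34.0 = 0.0404.

0.0404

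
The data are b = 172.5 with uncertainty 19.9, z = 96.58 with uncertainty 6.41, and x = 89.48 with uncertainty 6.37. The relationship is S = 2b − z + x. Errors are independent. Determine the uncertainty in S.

40.8

S is a linear combination, so absolute uncertainties add in quadrature:
  (2·δb)² = 1580;  (δz)² = 41.1;  (δx)² = 40.6
δS = √(1670) = 40.8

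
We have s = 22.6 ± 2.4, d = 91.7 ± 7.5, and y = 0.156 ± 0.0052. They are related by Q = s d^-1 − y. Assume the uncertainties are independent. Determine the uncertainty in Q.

Let p = s·d^-1 = 0.246. δp/p = √((1·δs/s)² + (-1·δd/d)²) = √(0.0113 + 0.00669) = 0.134, so δp = 0.0330.
Q = p − y: δQ = √(δp² + δy²) = √(0.00109 + 2.7e-05) = 0.0334

0.0334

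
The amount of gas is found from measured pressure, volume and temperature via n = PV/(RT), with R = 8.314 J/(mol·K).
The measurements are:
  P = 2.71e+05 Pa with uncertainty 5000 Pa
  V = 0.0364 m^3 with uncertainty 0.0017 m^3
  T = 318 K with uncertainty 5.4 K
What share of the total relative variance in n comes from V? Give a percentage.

77.6%

(δn/n)² = (1·δP/P)² + (1·δV/V)² + (-1·δT/T)²
  P term: (1×0.0185)² = 0.000340
  V term: (1×0.0467)² = 0.00218
  T term: (-1×0.0170)² = 0.000288
Total = 0.00281. Share from V = 0.00218/0.00281 = 0.776.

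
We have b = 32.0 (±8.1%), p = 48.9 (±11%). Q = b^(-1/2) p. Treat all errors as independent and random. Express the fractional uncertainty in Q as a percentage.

Q is a product of powers, so relative uncertainties combine in quadrature:
  (−½·δb/b)² = (-0.5×0.0810)² = 0.00164;  (1·δp/p)² = (1×0.110)² = 0.0121
δQ/Q = √(0.0137) = 0.117

11.7%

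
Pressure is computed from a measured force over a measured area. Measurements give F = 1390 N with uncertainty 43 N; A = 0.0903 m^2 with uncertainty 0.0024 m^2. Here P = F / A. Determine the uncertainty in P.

Relative error in a monomial: (δP/P)² = Σ (nᵢ · δxᵢ/xᵢ)².
  (1·δF/F)² = (1×0.0309)² = 0.000957;  (-1·δA/A)² = (-1×0.0266)² = 0.000706
δP/P = √(0.00166) = 0.0408
P = 15400 Pa, so δP = 0.0408 × 15400 = 628 Pa.

628 Pa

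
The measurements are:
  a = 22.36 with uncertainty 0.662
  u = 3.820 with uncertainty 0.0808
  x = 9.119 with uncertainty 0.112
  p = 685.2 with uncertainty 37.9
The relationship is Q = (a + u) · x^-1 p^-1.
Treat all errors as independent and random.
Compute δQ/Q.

Let w = a + u = 26.18. δw = √(δa² + δu²) = √(0.438 + 0.00653) = 0.667, so δw/w = 0.0255.
Q is then a monomial in w, x, p:
δQ/Q = √((δw/w)² + (-1·δx/x)² + (-1·δp/p)²) = √(0.000649 + 0.000151 + 0.00306) = 0.0621

0.0621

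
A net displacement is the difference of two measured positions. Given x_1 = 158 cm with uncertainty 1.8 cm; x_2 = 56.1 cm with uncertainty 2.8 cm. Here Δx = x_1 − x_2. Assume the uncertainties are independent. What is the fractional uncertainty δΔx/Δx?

Absolute uncertainties add in quadrature for a linear combination:
  (δx_1)² = 3.24;  (δx_2)² = 7.84
δΔx = √(11.1) = 3.33 cm
Δx = 102 cm, so δΔx/Δx = 3.33/102 = 0.0327.

0.0327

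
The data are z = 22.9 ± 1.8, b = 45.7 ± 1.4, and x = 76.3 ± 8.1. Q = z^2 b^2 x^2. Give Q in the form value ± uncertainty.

(6.38 ± 1.73) × 10^9

Relative error in a monomial: (δQ/Q)² = Σ (nᵢ · δxᵢ/xᵢ)².
  (2·δz/z)² = (2×0.0786)² = 0.0247;  (2·δb/b)² = (2×0.0306)² = 0.00375;  (2·δx/x)² = (2×0.106)² = 0.0451
δQ/Q = √(0.0735) = 0.271
Q = 6.38e+09, so δQ = 0.271 × 6.38e+09 = 1.73e+09.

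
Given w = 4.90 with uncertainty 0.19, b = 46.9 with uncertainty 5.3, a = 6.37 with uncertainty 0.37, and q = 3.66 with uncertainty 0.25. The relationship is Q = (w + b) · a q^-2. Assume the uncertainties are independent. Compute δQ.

Let u = w + b = 51.8. δu = √(δw² + δb²) = √(0.0361 + 28.1) = 5.30, so δu/u = 0.102.
Q is then a monomial in u, a, q:
δQ/Q = √((δu/u)² + (1·δa/a)² + (-2·δq/q)²) = √(0.0105 + 0.00337 + 0.0187) = 0.180
Q = 24.6, so δQ = 0.180 × 24.6 = 4.44.

4.44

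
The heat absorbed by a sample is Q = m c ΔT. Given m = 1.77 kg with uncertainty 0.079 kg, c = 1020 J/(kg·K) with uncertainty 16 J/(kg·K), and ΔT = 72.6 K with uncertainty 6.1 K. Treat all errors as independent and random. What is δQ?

12600 J

Products/powers → add relative errors in quadrature, weighted by exponent:
  (1·δm/m)² = (1×0.0446)² = 0.00199;  (1·δc/c)² = (1×0.0157)² = 0.000246;  (1·δΔT/ΔT)² = (1×0.0840)² = 0.00706
δQ/Q = √(0.00930) = 0.0964
Q = 1.31e+05 J, so δQ = 0.0964 × 1.31e+05 = 12600 J.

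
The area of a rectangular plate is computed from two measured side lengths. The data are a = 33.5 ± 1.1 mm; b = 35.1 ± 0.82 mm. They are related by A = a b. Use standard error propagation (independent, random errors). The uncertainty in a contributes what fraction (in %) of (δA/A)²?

66.4%

(δA/A)² = (1·δa/a)² + (1·δb/b)²
  a term: (1×0.0328)² = 0.00108
  b term: (1×0.0234)² = 0.000546
Total = 0.00162. Share from a = 0.00108/0.00162 = 0.664.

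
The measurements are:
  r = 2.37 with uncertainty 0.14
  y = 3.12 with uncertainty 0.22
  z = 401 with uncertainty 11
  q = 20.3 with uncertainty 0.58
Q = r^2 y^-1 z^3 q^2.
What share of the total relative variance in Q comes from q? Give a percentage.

(δQ/Q)² = (2·δr/r)² + (-1·δy/y)² + (3·δz/z)² + (2·δq/q)²
  r term: (2×0.0591)² = 0.0140
  y term: (-1×0.0705)² = 0.00497
  z term: (3×0.0274)² = 0.00677
  q term: (2×0.0286)² = 0.00327
Total = 0.0290. Share from q = 0.00327/0.0290 = 0.113.

11.3%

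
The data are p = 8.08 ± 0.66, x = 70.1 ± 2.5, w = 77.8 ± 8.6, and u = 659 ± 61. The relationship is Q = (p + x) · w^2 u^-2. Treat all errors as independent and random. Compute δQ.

Let h = p + x = 78.2. δh = √(δp² + δx²) = √(0.436 + 6.25) = 2.59, so δh/h = 0.0331.
Q is then a monomial in h, w, u:
δQ/Q = √((δh/h)² + (2·δw/w)² + (-2·δu/u)²) = √(0.00109 + 0.0489 + 0.0343) = 0.290
Q = 1.09, so δQ = 0.290 × 1.09 = 0.316.

0.316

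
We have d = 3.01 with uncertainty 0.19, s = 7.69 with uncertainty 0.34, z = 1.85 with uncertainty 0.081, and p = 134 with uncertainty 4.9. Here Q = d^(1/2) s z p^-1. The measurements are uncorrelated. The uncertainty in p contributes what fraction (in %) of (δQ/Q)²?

(δQ/Q)² = (½·δd/d)² + (1·δs/s)² + (1·δz/z)² + (-1·δp/p)²
  d term: (0.5×0.0631)² = 0.000996
  s term: (1×0.0442)² = 0.00195
  z term: (1×0.0438)² = 0.00192
  p term: (-1×0.0366)² = 0.00134
Total = 0.00621. Share from p = 0.00134/0.00621 = 0.215.

21.5%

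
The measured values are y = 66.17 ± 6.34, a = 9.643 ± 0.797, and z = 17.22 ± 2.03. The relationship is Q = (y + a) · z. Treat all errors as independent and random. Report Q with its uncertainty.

1305 ± 189

Let u = y + a = 75.81. δu = √(δy² + δa²) = √(40.2 + 0.635) = 6.39, so δu/u = 0.0843.
Q is then a monomial in u, z:
δQ/Q = √((δu/u)² + (1·δz/z)²) = √(0.00710 + 0.0139) = 0.145
Q = 1305, so δQ = 0.145 × 1305 = 189.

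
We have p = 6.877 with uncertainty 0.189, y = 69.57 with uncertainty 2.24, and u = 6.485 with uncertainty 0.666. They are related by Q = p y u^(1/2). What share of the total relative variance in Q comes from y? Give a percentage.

(δQ/Q)² = (1·δp/p)² + (1·δy/y)² + (½·δu/u)²
  p term: (1×0.0275)² = 0.000755
  y term: (1×0.0322)² = 0.00104
  u term: (0.5×0.103)² = 0.00264
Total = 0.00443. Share from y = 0.00104/0.00443 = 0.234.

23.4%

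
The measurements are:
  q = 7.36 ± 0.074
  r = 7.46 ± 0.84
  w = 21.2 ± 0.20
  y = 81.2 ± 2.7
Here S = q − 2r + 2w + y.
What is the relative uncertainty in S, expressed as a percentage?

Sums and differences: (δS)² = Σ (cᵢ δxᵢ)².
  (δq)² = 0.00548;  (2·δr)² = 2.82;  (2·δw)² = 0.160;  (δy)² = 7.29
δS = √(10.3) = 3.21
S = 116, so δS/S = 3.21/116 = 0.0276.

2.76%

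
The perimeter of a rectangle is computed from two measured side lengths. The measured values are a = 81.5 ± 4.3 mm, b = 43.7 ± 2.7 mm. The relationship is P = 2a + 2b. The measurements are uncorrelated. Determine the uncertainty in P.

10.2 mm

For a sum/difference, combine absolute errors in quadrature:
  (2·δa)² = 74.0;  (2·δb)² = 29.2
δP = √(103) = 10.2 mm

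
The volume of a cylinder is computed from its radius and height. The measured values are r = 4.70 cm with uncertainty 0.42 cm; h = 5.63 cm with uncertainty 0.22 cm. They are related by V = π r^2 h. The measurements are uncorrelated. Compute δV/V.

0.183

Since V is a product/quotient, work with relative uncertainties:
  (2·δr/r)² = (2×0.0894)² = 0.0319;  (1·δh/h)² = (1×0.0391)² = 0.00153
δV/V = √(0.0335) = 0.183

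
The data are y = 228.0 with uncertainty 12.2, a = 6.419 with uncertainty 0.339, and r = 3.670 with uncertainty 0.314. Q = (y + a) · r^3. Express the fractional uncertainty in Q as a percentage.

26.2%

Let u = y + a = 234.4. δu = √(δy² + δa²) = √(149 + 0.115) = 12.2, so δu/u = 0.0521.
Q is then a monomial in u, r:
δQ/Q = √((δu/u)² + (3·δr/r)²) = √(0.00271 + 0.0659) = 0.262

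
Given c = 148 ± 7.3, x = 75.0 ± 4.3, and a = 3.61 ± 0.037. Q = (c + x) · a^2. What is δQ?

125

Let u = c + x = 223. δu = √(δc² + δx²) = √(53.3 + 18.5) = 8.47, so δu/u = 0.0380.
Q is then a monomial in u, a:
δQ/Q = √((δu/u)² + (2·δa/a)²) = √(0.00144 + 0.000420) = 0.0432
Q = 2910, so δQ = 0.0432 × 2910 = 125.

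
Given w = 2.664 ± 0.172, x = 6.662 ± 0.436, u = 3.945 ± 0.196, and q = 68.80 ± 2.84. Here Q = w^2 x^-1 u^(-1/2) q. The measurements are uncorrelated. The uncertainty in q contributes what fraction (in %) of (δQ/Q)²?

7.32%

(δQ/Q)² = (2·δw/w)² + (-1·δx/x)² + (−½·δu/u)² + (1·δq/q)²
  w term: (2×0.0646)² = 0.0167
  x term: (-1×0.0654)² = 0.00428
  u term: (-0.5×0.0497)² = 0.000617
  q term: (1×0.0413)² = 0.00170
Total = 0.0233. Share from q = 0.00170/0.0233 = 0.0732.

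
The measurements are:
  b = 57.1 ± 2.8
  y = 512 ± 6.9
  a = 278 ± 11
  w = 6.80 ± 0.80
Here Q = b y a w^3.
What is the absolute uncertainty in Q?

9.17e+08

Q is a product of powers, so relative uncertainties combine in quadrature:
  (1·δb/b)² = (1×0.0490)² = 0.00240;  (1·δy/y)² = (1×0.0135)² = 0.000182;  (1·δa/a)² = (1×0.0396)² = 0.00157;  (3·δw/w)² = (3×0.118)² = 0.125
δQ/Q = √(0.129) = 0.359
Q = 2.56e+09, so δQ = 0.359 × 2.56e+09 = 9.17e+08.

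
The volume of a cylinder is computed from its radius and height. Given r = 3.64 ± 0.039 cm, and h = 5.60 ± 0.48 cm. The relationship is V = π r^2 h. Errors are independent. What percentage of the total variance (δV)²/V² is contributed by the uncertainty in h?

(δV/V)² = (2·δr/r)² + (1·δh/h)²
  r term: (2×0.0107)² = 0.000459
  h term: (1×0.0857)² = 0.00735
Total = 0.00781. Share from h = 0.00735/0.00781 = 0.941.

94.1%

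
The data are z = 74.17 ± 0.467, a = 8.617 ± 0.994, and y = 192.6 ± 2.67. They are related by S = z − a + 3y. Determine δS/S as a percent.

Absolute uncertainties add in quadrature for a linear combination:
  (δz)² = 0.218;  (δa)² = 0.988;  (3·δy)² = 64.2
δS = √(65.4) = 8.08
S = 643.4, so δS/S = 8.08/643.4 = 0.0126.

1.26%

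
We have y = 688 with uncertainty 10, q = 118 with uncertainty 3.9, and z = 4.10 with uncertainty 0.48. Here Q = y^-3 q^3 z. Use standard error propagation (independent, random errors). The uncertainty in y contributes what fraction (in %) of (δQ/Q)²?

(δQ/Q)² = (-3·δy/y)² + (3·δq/q)² + (1·δz/z)²
  y term: (-3×0.0145)² = 0.00190
  q term: (3×0.0331)² = 0.00983
  z term: (1×0.117)² = 0.0137
Total = 0.0254. Share from y = 0.00190/0.0254 = 0.0747.

7.47%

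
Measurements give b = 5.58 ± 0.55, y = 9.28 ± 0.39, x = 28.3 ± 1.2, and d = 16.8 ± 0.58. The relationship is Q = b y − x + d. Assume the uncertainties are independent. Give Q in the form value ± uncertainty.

Let p = b·y = 51.8. δp/p = √((1·δb/b)² + (1·δy/y)²) = √(0.00972 + 0.00177) = 0.107, so δp = 5.55.
Q = p − x + d: δQ = √(δp² + δx² + δd²) = √(30.8 + 1.44 + 0.336) = 5.71
Q = 40.3.

40.3 ± 5.71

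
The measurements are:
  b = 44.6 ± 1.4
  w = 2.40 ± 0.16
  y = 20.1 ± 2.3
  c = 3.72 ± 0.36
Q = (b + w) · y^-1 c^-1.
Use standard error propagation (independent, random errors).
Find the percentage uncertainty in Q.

15.3%

Let u = b + w = 47.0. δu = √(δb² + δw²) = √(1.96 + 0.0256) = 1.41, so δu/u = 0.0300.
Q is then a monomial in u, y, c:
δQ/Q = √((δu/u)² + (-1·δy/y)² + (-1·δc/c)²) = √(0.000899 + 0.0131 + 0.00937) = 0.153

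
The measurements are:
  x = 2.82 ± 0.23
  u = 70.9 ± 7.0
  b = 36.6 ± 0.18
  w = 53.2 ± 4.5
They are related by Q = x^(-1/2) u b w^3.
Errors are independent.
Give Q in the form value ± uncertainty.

(2.33 ± 0.641) × 10^8

Since Q is a product/quotient, work with relative uncertainties:
  (−½·δx/x)² = (-0.5×0.0816)² = 0.00166;  (1·δu/u)² = (1×0.0987)² = 0.00975;  (1·δb/b)² = (1×0.00492)² = 2.42e-05;  (3·δw/w)² = (3×0.0846)² = 0.0644
δQ/Q = √(0.0758) = 0.275
Q = 2.33e+08, so δQ = 0.275 × 2.33e+08 = 6.41e+07.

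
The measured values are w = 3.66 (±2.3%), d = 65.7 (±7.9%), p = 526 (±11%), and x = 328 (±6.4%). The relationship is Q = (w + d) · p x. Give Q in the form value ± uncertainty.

(1.20 ± 0.177) × 10^7

Let u = w + d = 69.4. δu = √(δw² + δd²) = √(0.00709 + 26.9) = 5.19, so δu/u = 0.0748.
Q is then a monomial in u, p, x:
δQ/Q = √((δu/u)² + (1·δp/p)² + (1·δx/x)²) = √(0.00560 + 0.0121 + 0.00410) = 0.148
Q = 1.2e+07, so δQ = 0.148 × 1.2e+07 = 1.77e+06.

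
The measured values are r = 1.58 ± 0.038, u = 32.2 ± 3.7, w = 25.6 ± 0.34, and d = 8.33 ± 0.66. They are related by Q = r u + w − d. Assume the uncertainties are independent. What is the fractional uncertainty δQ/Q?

Let p = r·u = 50.9. δp/p = √((1·δr/r)² + (1·δu/u)²) = √(0.000578 + 0.0132) = 0.117, so δp = 5.97.
Q = p + w − d: δQ = √(δp² + δw² + δd²) = √(35.7 + 0.116 + 0.436) = 6.02
Q = 68.1, so δQ/Q = 6.02/68.1 = 0.0883.

0.0883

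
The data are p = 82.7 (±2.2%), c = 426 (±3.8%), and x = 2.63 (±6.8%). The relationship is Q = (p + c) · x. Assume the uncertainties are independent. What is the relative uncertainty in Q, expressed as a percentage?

Let u = p + c = 509. δu = √(δp² + δc²) = √(3.31 + 262) = 16.3, so δu/u = 0.0320.
Q is then a monomial in u, x:
δQ/Q = √((δu/u)² + (1·δx/x)²) = √(0.00103 + 0.00462) = 0.0752

7.52%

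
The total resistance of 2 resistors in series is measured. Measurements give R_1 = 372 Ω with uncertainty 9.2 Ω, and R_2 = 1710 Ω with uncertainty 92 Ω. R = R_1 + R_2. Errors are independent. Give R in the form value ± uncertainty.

2080 ± 92.5 Ω

Absolute uncertainties add in quadrature for a linear combination:
  (δR_1)² = 84.6;  (δR_2)² = 8460
δR = √(8550) = 92.5 Ω
R = 2080 Ω.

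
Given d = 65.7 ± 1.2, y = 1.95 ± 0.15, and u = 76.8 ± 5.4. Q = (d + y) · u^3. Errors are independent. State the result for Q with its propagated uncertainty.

(3.06 ± 0.649) × 10^7

Let w = d + y = 67.7. δw = √(δd² + δy²) = √(1.44 + 0.0225) = 1.21, so δw/w = 0.0179.
Q is then a monomial in w, u:
δQ/Q = √((δw/w)² + (3·δu/u)²) = √(0.000320 + 0.0445) = 0.212
Q = 3.06e+07, so δQ = 0.212 × 3.06e+07 = 6.49e+06.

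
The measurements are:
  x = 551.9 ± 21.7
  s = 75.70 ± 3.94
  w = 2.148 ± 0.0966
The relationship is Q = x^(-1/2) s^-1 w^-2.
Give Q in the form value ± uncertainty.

(1.219 ± 0.129) × 10^-4

For a monomial Q ∝ x^(-1/2), s^-1, w^-2, fractional errors add in quadrature:
  (−½·δx/x)² = (-0.5×0.0393)² = 0.000386;  (-1·δs/s)² = (-1×0.0520)² = 0.00271;  (-2·δw/w)² = (-2×0.0450)² = 0.00809
δQ/Q = √(0.0112) = 0.106
Q = 0.0001219, so δQ = 0.106 × 0.0001219 = 1.29e-05.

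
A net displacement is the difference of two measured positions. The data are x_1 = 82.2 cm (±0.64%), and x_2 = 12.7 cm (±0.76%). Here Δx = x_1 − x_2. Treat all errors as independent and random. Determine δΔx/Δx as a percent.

0.770%

Sums and differences: (δΔx)² = Σ (cᵢ δxᵢ)².
  (δx_1)² = 0.277;  (δx_2)² = 0.00932
δΔx = √(0.286) = 0.535 cm
Δx = 69.5 cm, so δΔx/Δx = 0.535/69.5 = 0.00770.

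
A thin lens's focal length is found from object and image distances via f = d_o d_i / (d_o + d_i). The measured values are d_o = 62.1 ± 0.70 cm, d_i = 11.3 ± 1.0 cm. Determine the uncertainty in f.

0.716 cm

∂f/∂d_o = (d_i/(d_o+d_i))² = 0.0237;  ∂f/∂d_i = (d_o/(d_o+d_i))² = 0.716
δf = √((∂f/∂d_o · δd_o)² + (∂f/∂d_i · δd_i)²) = √(0.000275 + 0.512) = 0.716 cm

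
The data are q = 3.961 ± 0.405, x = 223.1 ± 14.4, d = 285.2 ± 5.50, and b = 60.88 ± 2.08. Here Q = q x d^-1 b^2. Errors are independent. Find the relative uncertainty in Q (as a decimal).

Each factor contributes (exponent × relative error)² to (δQ/Q)²:
  (1·δq/q)² = (1×0.102)² = 0.0105;  (1·δx/x)² = (1×0.0645)² = 0.00417;  (-1·δd/d)² = (-1×0.0193)² = 0.000372;  (2·δb/b)² = (2×0.0342)² = 0.00467
δQ/Q = √(0.0197) = 0.140

0.140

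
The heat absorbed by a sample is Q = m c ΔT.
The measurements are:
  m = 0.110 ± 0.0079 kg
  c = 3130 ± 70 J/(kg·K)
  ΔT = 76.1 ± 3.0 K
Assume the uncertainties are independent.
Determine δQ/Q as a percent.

Since Q is a product/quotient, work with relative uncertainties:
  (1·δm/m)² = (1×0.0718)² = 0.00516;  (1·δc/c)² = (1×0.0224)² = 0.000500;  (1·δΔT/ΔT)² = (1×0.0394)² = 0.00155
δQ/Q = √(0.00721) = 0.0849

8.49%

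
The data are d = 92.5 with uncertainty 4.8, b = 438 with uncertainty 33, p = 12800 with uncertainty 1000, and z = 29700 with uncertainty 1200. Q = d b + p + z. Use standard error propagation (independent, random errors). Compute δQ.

4020

Let w = d·b = 40500. δw/w = √((1·δd/d)² + (1·δb/b)²) = √(0.00269 + 0.00568) = 0.0915, so δw = 3710.
Q = w + p + z: δQ = √(δw² + δp² + δz²) = √(1.37e+07 + 1e+06 + 1.44e+06) = 4020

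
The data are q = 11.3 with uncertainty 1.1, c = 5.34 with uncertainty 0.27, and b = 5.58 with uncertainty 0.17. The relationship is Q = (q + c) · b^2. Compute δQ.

47.3

Let u = q + c = 16.6. δu = √(δq² + δc²) = √(1.21 + 0.0729) = 1.13, so δu/u = 0.0681.
Q is then a monomial in u, b:
δQ/Q = √((δu/u)² + (2·δb/b)²) = √(0.00463 + 0.00371) = 0.0914
Q = 518, so δQ = 0.0914 × 518 = 47.3.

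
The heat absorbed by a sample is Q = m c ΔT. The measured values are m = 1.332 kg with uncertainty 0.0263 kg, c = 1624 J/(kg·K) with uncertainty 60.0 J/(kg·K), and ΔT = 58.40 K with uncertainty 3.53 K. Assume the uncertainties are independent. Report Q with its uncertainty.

126300 ± 9290 J

Products/powers → add relative errors in quadrature, weighted by exponent:
  (1·δm/m)² = (1×0.0197)² = 0.000390;  (1·δc/c)² = (1×0.0369)² = 0.00136;  (1·δΔT/ΔT)² = (1×0.0604)² = 0.00365
δQ/Q = √(0.00541) = 0.0735
Q = 126300 J, so δQ = 0.0735 × 126300 = 9290 J.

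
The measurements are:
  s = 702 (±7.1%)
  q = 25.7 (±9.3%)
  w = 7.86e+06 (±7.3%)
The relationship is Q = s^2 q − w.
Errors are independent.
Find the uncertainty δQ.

Let p = s^2·q = 1.27e+07. δp/p = √((2·δs/s)² + (1·δq/q)²) = √(0.0202 + 0.00865) = 0.170, so δp = 2.15e+06.
Q = p − w: δQ = √(δp² + δw²) = √(4.62e+12 + 3.29e+11) = 2.23e+06

2.23e+06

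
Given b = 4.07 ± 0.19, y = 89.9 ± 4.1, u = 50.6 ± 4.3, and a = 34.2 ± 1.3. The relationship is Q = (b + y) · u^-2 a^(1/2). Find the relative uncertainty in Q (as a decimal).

0.177

Let w = b + y = 94.0. δw = √(δb² + δy²) = √(0.0361 + 16.8) = 4.10, so δw/w = 0.0437.
Q is then a monomial in w, u, a:
δQ/Q = √((δw/w)² + (-2·δu/u)² + (½·δa/a)²) = √(0.00191 + 0.0289 + 0.000361) = 0.177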